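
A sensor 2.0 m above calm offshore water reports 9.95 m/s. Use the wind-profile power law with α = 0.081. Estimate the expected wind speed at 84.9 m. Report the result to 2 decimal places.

13.48 m/s

Power-law profile: V₂ = V₁ · (z₂/z₁)^α
V₂ = 9.95 × (84.9/2.0)^0.081 = 9.95 × (42.4500)^0.081
    = 9.95 × 1.3547 = 13.4797 m/s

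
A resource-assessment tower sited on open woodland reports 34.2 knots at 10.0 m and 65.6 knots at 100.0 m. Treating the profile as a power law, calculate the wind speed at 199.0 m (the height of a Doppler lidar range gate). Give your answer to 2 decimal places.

79.70 knots

First find α: α = ln(V₂/V₁)/ln(z₂/z₁) = ln(65.6/34.2)/ln(100.0/10.0) = 0.65135/2.30259 = 0.2829
Extrapolate from 100.0 m to 199.0 m: V₃ = 65.6 × (199.0/100.0)^0.2829 = 65.6 × 1.2149 = 79.6971 knots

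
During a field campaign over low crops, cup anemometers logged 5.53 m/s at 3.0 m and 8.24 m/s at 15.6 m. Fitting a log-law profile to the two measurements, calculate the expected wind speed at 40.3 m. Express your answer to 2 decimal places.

Log law: V ∝ ln(z/z₀). From the pair, with r = V₁/V₂ = 0.67112,
ln z₀ = (ln z₁ − r·ln z₂)/(1 − r) = (1.0986 − 0.67112×2.7473)/0.32888 = -2.2656 → z₀ = 0.1038 m
V₃ = V₁ · ln(z₃/z₀)/ln(z₁/z₀) = 5.53 × 5.9620/3.3642 = 9.8001 m/s

9.80 m/s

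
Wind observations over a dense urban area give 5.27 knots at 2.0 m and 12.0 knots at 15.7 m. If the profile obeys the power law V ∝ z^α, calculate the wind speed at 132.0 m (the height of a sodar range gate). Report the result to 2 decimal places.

28.08 knots

First find α: α = ln(V₂/V₁)/ln(z₂/z₁) = ln(12.0/5.27)/ln(15.7/2.0) = 0.82288/2.06051 = 0.3994
Extrapolate from 15.7 m to 132.0 m: V₃ = 12.0 × (132.0/15.7)^0.3994 = 12.0 × 2.3403 = 28.0837 knots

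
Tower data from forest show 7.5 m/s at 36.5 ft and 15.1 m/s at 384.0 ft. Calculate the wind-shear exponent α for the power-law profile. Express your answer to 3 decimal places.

Power law: V₂/V₁ = (z₂/z₁)^α ⇒ α = ln(V₂/V₁) / ln(z₂/z₁)
α = ln(15.1/7.5) / ln(384.0/36.5) = ln(2.0133) / ln(10.5205)
  = 0.69979 / 2.35333 = 0.29736

α ≈ 0.297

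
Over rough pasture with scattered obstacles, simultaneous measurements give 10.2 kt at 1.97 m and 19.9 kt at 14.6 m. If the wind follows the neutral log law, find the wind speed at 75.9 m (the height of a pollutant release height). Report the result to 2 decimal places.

27.88 kt

Log law: V ∝ ln(z/z₀). From the pair, with r = V₁/V₂ = 0.51256,
ln z₀ = (ln z₁ − r·ln z₂)/(1 − r) = (0.6780 − 0.51256×2.6810)/0.48744 = -1.4282 → z₀ = 0.2397 m
V₃ = V₁ · ln(z₃/z₀)/ln(z₁/z₀) = 10.2 × 5.7576/2.1062 = 27.8828 kt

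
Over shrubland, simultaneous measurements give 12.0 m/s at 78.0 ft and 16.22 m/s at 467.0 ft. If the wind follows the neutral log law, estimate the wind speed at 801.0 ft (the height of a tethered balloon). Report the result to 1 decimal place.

Log law: V ∝ ln(z/z₀). From the pair, with r = V₁/V₂ = 0.73983,
ln z₀ = (ln z₁ − r·ln z₂)/(1 − r) = (4.3567 − 0.73983×6.1463)/0.26017 = -0.7323 → z₀ = 0.4808 ft
V₃ = V₁ · ln(z₃/z₀)/ln(z₁/z₀) = 12.0 × 7.4181/5.0890 = 17.4922 m/s

17.5 m/s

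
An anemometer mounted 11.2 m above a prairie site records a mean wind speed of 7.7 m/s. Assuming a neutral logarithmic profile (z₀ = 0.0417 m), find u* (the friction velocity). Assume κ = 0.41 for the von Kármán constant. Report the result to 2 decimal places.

Log law: V(z) = (u*/κ) · ln(z/z₀) ⇒ u* = κ · V / ln(z/z₀)
u* = 0.41 × 7.7 / ln(11.2/0.0417) = 0.41 × 7.7 / 5.5932
   = 3.1570 / 5.5932 = 0.5644 m/s

u* ≈ 0.56 m/s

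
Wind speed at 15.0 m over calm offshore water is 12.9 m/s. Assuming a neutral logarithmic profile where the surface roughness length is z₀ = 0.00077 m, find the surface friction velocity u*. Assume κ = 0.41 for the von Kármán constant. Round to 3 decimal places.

u* ≈ 0.535 m/s

Log law: V(z) = (u*/κ) · ln(z/z₀) ⇒ u* = κ · V / ln(z/z₀)
u* = 0.41 × 12.9 / ln(15.0/0.00077) = 0.41 × 12.9 / 9.8772
   = 5.2890 / 9.8772 = 0.5355 m/s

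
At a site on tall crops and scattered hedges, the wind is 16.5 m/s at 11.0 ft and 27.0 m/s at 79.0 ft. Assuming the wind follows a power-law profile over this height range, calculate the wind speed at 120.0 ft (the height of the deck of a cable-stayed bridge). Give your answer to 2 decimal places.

29.97 m/s

First find α: α = ln(V₂/V₁)/ln(z₂/z₁) = ln(27.0/16.5)/ln(79.0/11.0) = 0.49248/1.97155 = 0.2498
Extrapolate from 79.0 ft to 120.0 ft: V₃ = 27.0 × (120.0/79.0)^0.2498 = 27.0 × 1.1101 = 29.9719 m/s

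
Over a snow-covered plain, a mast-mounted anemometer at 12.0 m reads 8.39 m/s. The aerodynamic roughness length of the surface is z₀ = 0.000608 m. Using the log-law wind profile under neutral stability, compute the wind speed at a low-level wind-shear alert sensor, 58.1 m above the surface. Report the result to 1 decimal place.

Log law: V(z) ∝ ln(z/z₀), so V₂/V₁ = ln(z₂/z₀) / ln(z₁/z₀).
ln(58.1/0.000608) = 11.4675, ln(12.0/0.000608) = 9.8902
V₂ = 8.39 × 11.4675/9.8902 = 8.39 × 1.1595 = 9.7280 m/s

9.7 m/s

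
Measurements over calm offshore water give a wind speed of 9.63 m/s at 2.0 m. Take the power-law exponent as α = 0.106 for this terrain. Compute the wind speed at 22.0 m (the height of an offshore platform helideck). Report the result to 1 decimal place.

Power-law profile: V₂ = V₁ · (z₂/z₁)^α
V₂ = 9.63 × (22.0/2.0)^0.106 = 9.63 × (11.0000)^0.106
    = 9.63 × 1.2894 = 12.4169 m/s

12.4 m/s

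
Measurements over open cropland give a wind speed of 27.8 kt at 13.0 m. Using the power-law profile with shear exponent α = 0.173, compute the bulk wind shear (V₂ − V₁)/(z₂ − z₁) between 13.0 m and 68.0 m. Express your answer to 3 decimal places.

Power law: V₂ = V₁ · (z₂/z₁)^α = 27.8 × (5.2308)^0.173 = 37.0132 kt
ΔV/Δz = (37.0132 − 27.8)/(68.0 − 13.0) = 9.2132/55.0000 = 0.16751 kt/m

0.168 kt/m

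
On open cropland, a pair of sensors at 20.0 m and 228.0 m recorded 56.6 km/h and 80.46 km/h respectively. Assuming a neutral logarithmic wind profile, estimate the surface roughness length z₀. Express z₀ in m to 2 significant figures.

Log law: V(z) ∝ ln(z/z₀). With r = V₁/V₂ = 56.6/80.46 = 0.70346,
r · ln(z₂/z₀) = ln(z₁/z₀) ⇒ ln z₀ = (ln z₁ − r·ln z₂)/(1 − r)
ln z₀ = (2.99573 − 0.70346×5.42935) / 0.29654 = -2.7772
z₀ = exp(-2.7772) = 0.06221 m

z₀ ≈ 0.062 m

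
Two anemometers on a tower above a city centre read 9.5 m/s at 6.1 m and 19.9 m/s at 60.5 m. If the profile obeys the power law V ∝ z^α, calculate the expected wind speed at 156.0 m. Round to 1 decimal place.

First find α: α = ln(V₂/V₁)/ln(z₂/z₁) = ln(19.9/9.5)/ln(60.5/6.1) = 0.73943/2.29435 = 0.3223
Extrapolate from 60.5 m to 156.0 m: V₃ = 19.9 × (156.0/60.5)^0.3223 = 19.9 × 1.3570 = 27.0041 m/s

27.0 m/s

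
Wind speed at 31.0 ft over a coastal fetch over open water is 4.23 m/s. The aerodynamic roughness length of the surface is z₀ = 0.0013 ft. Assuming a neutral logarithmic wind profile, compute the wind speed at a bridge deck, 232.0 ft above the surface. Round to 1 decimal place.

Log law: V(z) ∝ ln(z/z₀), so V₂/V₁ = ln(z₂/z₀) / ln(z₁/z₀).
ln(232.0/0.0013) = 12.0921, ln(31.0/0.0013) = 10.0794
V₂ = 4.23 × 12.0921/10.0794 = 4.23 × 1.1997 = 5.0747 m/s

5.1 m/s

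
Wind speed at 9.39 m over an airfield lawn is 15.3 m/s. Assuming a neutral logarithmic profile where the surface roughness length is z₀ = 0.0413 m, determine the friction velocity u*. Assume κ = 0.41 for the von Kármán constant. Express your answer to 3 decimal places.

Log law: V(z) = (u*/κ) · ln(z/z₀) ⇒ u* = κ · V / ln(z/z₀)
u* = 0.41 × 15.3 / ln(9.39/0.0413) = 0.41 × 15.3 / 5.4265
   = 6.2730 / 5.4265 = 1.1560 m/s

u* ≈ 1.156 m/s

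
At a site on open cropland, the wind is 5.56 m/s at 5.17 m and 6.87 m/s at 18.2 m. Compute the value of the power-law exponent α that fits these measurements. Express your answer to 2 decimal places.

Power law: V₂/V₁ = (z₂/z₁)^α ⇒ α = ln(V₂/V₁) / ln(z₂/z₁)
α = ln(6.87/5.56) / ln(18.2/5.17) = ln(1.2356) / ln(3.5203)
  = 0.21157 / 1.25855 = 0.16810

α ≈ 0.17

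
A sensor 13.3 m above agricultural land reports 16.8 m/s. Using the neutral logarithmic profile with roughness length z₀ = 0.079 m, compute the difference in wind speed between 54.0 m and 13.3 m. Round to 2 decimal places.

Log law: V₂ = V₁ · ln(z₂/z₀)/ln(z₁/z₀) = 16.8 × 6.5273/5.1261 = 21.3923 m/s
ΔV = 21.3923 − 16.8 = 4.5923 m/s

4.59 m/s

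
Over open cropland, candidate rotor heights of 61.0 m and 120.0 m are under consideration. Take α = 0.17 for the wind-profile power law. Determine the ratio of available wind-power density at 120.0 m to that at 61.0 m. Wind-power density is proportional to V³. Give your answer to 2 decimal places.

Speed ratio: V_B/V_A = (z_B/z_A)^α = (120.0/61.0)^0.17 = (1.9672)^0.17 = 1.12190
Power-density ratio: P_B/P_A = (V_B/V_A)³ = (1.12190)³ = 1.41210

1.41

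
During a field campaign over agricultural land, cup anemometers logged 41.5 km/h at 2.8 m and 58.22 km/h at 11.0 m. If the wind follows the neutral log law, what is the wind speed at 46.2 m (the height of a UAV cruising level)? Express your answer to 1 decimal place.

75.8 km/h

Log law: V ∝ ln(z/z₀). From the pair, with r = V₁/V₂ = 0.71281,
ln z₀ = (ln z₁ − r·ln z₂)/(1 − r) = (1.0296 − 0.71281×2.3979)/0.28719 = -2.3665 → z₀ = 0.09381 m
V₃ = V₁ · ln(z₃/z₀)/ln(z₁/z₀) = 41.5 × 6.1995/3.3961 = 75.7564 km/h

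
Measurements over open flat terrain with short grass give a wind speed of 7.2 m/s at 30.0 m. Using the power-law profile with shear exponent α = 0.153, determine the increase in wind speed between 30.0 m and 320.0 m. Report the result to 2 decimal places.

Power law: V₂ = V₁ · (z₂/z₁)^α = 7.2 × (10.6667)^0.153 = 10.3424 m/s
ΔV = 10.3424 − 7.2 = 3.1424 m/s

3.14 m/s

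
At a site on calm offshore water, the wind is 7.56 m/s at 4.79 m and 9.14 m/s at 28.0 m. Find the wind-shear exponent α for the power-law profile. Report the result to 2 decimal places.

Power law: V₂/V₁ = (z₂/z₁)^α ⇒ α = ln(V₂/V₁) / ln(z₂/z₁)
α = ln(9.14/7.56) / ln(28.0/4.79) = ln(1.2090) / ln(5.8455)
  = 0.18979 / 1.76567 = 0.10749

α ≈ 0.11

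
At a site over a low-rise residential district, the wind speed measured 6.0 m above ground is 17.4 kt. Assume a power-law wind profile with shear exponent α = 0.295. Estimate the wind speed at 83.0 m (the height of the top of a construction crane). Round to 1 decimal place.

37.8 kt

Power-law profile: V₂ = V₁ · (z₂/z₁)^α
V₂ = 17.4 × (83.0/6.0)^0.295 = 17.4 × (13.8333)^0.295
    = 17.4 × 2.1706 = 37.7679 kt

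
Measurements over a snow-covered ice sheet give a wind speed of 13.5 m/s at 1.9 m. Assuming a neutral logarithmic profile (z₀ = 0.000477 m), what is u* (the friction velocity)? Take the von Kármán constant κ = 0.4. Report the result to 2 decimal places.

u* ≈ 0.65 m/s

Log law: V(z) = (u*/κ) · ln(z/z₀) ⇒ u* = κ · V / ln(z/z₀)
u* = 0.4 × 13.5 / ln(1.9/0.000477) = 0.4 × 13.5 / 8.2898
   = 5.4000 / 8.2898 = 0.6514 m/s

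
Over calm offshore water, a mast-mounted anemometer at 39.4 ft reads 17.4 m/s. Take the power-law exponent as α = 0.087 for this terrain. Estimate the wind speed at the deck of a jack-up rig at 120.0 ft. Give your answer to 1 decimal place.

19.2 m/s

Power-law profile: V₂ = V₁ · (z₂/z₁)^α
V₂ = 17.4 × (120.0/39.4)^0.087 = 17.4 × (3.0457)^0.087
    = 17.4 × 1.1017 = 19.1703 m/s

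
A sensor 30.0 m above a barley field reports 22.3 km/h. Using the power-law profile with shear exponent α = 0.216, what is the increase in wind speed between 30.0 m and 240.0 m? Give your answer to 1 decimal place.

Power law: V₂ = V₁ · (z₂/z₁)^α = 22.3 × (8.0000)^0.216 = 34.9440 km/h
ΔV = 34.9440 − 22.3 = 12.6440 km/h

12.6 km/h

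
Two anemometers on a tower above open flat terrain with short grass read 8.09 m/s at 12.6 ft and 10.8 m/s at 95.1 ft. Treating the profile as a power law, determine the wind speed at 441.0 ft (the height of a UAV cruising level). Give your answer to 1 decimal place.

First find α: α = ln(V₂/V₁)/ln(z₂/z₁) = ln(10.8/8.09)/ln(95.1/12.6) = 0.28892/2.02123 = 0.1429
Extrapolate from 95.1 ft to 441.0 ft: V₃ = 10.8 × (441.0/95.1)^0.1429 = 10.8 × 1.2452 = 13.4481 m/s

13.4 m/s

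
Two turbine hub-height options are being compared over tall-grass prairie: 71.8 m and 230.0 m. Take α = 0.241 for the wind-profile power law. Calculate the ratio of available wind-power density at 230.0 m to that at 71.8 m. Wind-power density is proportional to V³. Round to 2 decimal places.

2.32

Speed ratio: V_B/V_A = (z_B/z_A)^α = (230.0/71.8)^0.241 = (3.2033)^0.241 = 1.32389
Power-density ratio: P_B/P_A = (V_B/V_A)³ = (1.32389)³ = 2.32034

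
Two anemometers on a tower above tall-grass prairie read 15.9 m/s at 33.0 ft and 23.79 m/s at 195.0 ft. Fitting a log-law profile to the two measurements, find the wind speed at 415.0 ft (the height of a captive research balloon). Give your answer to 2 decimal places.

27.14 m/s

Log law: V ∝ ln(z/z₀). From the pair, with r = V₁/V₂ = 0.66835,
ln z₀ = (ln z₁ − r·ln z₂)/(1 − r) = (3.4965 − 0.66835×5.2730)/0.33165 = -0.0835 → z₀ = 0.9199 ft
V₃ = V₁ · ln(z₃/z₀)/ln(z₁/z₀) = 15.9 × 6.1118/3.5800 = 27.1444 m/s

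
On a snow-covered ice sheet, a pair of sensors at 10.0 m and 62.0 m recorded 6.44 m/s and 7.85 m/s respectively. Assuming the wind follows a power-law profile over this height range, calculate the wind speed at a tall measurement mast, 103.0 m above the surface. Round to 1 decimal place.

8.3 m/s

First find α: α = ln(V₂/V₁)/ln(z₂/z₁) = ln(7.85/6.44)/ln(62.0/10.0) = 0.19798/1.82455 = 0.1085
Extrapolate from 62.0 m to 103.0 m: V₃ = 7.85 × (103.0/62.0)^0.1085 = 7.85 × 1.0566 = 8.2945 m/s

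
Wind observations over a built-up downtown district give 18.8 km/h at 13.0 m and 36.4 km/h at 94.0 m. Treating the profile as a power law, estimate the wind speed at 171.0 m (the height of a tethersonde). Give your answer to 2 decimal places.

44.45 km/h

First find α: α = ln(V₂/V₁)/ln(z₂/z₁) = ln(36.4/18.8)/ln(94.0/13.0) = 0.66071/1.97835 = 0.3340
Extrapolate from 94.0 m to 171.0 m: V₃ = 36.4 × (171.0/94.0)^0.3340 = 36.4 × 1.2212 = 44.4519 km/h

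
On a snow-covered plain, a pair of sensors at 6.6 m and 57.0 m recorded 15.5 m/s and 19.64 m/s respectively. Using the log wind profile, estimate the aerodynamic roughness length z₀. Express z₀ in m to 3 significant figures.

Log law: V(z) ∝ ln(z/z₀). With r = V₁/V₂ = 15.5/19.64 = 0.78921,
r · ln(z₂/z₀) = ln(z₁/z₀) ⇒ ln z₀ = (ln z₁ − r·ln z₂)/(1 − r)
ln z₀ = (1.88707 − 0.78921×4.04305) / 0.21079 = -6.1848
z₀ = exp(-6.1848) = 0.002060 m

z₀ ≈ 0.00206 m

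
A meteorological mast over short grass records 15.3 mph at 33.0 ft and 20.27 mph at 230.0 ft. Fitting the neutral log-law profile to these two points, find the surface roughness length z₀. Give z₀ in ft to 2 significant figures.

Log law: V(z) ∝ ln(z/z₀). With r = V₁/V₂ = 15.3/20.27 = 0.75481,
r · ln(z₂/z₀) = ln(z₁/z₀) ⇒ ln z₀ = (ln z₁ − r·ln z₂)/(1 − r)
ln z₀ = (3.49651 − 0.75481×5.43808) / 0.24519 = -2.4806
z₀ = exp(-2.4806) = 0.08370 ft

z₀ ≈ 0.084 ft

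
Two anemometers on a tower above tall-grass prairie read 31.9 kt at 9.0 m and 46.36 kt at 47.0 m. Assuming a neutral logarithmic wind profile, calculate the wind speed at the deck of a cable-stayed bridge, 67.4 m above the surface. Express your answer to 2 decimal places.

Log law: V ∝ ln(z/z₀). From the pair, with r = V₁/V₂ = 0.68809,
ln z₀ = (ln z₁ − r·ln z₂)/(1 − r) = (2.1972 − 0.68809×3.8501)/0.31191 = -1.4493 → z₀ = 0.2347 m
V₃ = V₁ · ln(z₃/z₀)/ln(z₁/z₀) = 31.9 × 5.6599/3.6465 = 49.5137 kt

49.51 kt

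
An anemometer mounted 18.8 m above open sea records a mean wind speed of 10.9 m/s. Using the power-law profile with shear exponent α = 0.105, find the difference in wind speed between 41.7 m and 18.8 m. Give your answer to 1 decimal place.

1.0 m/s

Power law: V₂ = V₁ · (z₂/z₁)^α = 10.9 × (2.2181)^0.105 = 11.8510 m/s
ΔV = 11.8510 − 10.9 = 0.9510 m/s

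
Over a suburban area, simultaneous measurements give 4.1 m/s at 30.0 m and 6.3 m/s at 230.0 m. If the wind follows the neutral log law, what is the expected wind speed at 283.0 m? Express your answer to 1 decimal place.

6.5 m/s

Log law: V ∝ ln(z/z₀). From the pair, with r = V₁/V₂ = 0.65079,
ln z₀ = (ln z₁ − r·ln z₂)/(1 − r) = (3.4012 − 0.65079×5.4381)/0.34921 = -0.3948 → z₀ = 0.6738 m
V₃ = V₁ · ln(z₃/z₀)/ln(z₁/z₀) = 4.1 × 6.0403/3.7960 = 6.5240 m/s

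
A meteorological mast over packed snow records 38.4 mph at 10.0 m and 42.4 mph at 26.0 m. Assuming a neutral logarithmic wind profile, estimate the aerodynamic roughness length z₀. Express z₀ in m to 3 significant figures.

z₀ ≈ 0.00104 m

Log law: V(z) ∝ ln(z/z₀). With r = V₁/V₂ = 38.4/42.4 = 0.90566,
r · ln(z₂/z₀) = ln(z₁/z₀) ⇒ ln z₀ = (ln z₁ − r·ln z₂)/(1 − r)
ln z₀ = (2.30259 − 0.90566×3.25810) / 0.09434 = -6.8703
z₀ = exp(-6.8703) = 0.001038 m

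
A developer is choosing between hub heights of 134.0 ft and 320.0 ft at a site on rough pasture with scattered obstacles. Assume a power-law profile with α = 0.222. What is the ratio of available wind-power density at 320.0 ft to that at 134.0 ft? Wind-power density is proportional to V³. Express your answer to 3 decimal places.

1.786

Speed ratio: V_B/V_A = (z_B/z_A)^α = (320.0/134.0)^0.222 = (2.3881)^0.222 = 1.21318
Power-density ratio: P_B/P_A = (V_B/V_A)³ = (1.21318)³ = 1.78557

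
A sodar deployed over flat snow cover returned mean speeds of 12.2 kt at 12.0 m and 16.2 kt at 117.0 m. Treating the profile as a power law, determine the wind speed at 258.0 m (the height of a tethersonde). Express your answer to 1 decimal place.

17.9 kt

First find α: α = ln(V₂/V₁)/ln(z₂/z₁) = ln(16.2/12.2)/ln(117.0/12.0) = 0.28358/2.27727 = 0.1245
Extrapolate from 117.0 m to 258.0 m: V₃ = 16.2 × (258.0/117.0)^0.1245 = 16.2 × 1.1035 = 17.8764 kt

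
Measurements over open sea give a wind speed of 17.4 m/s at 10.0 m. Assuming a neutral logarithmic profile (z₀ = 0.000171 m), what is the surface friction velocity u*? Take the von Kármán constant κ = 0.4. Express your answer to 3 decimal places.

u* ≈ 0.634 m/s

Log law: V(z) = (u*/κ) · ln(z/z₀) ⇒ u* = κ · V / ln(z/z₀)
u* = 0.4 × 17.4 / ln(10.0/0.000171) = 0.4 × 17.4 / 10.9764
   = 6.9600 / 10.9764 = 0.6341 m/s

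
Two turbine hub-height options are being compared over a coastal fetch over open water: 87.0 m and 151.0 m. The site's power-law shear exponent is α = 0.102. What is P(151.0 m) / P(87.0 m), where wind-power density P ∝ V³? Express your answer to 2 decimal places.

1.18

Speed ratio: V_B/V_A = (z_B/z_A)^α = (151.0/87.0)^0.102 = (1.7356)^0.102 = 1.05785
Power-density ratio: P_B/P_A = (V_B/V_A)³ = (1.05785)³ = 1.18379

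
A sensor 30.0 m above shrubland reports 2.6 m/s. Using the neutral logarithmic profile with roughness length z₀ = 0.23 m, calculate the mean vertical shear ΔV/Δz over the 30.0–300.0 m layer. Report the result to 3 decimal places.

0.005 m/s/m

Log law: V₂ = V₁ · ln(z₂/z₀)/ln(z₁/z₀) = 2.6 × 7.1735/4.8709 = 3.8291 m/s
ΔV/Δz = (3.8291 − 2.6)/(300.0 − 30.0) = 1.2291/270.0000 = 0.00455 m/s/m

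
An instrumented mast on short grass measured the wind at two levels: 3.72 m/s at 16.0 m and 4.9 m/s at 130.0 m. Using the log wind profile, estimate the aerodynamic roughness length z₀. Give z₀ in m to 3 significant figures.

z₀ ≈ 0.0217 m

Log law: V(z) ∝ ln(z/z₀). With r = V₁/V₂ = 3.72/4.9 = 0.75918,
r · ln(z₂/z₀) = ln(z₁/z₀) ⇒ ln z₀ = (ln z₁ − r·ln z₂)/(1 − r)
ln z₀ = (2.77259 − 0.75918×4.86753) / 0.24082 = -3.8318
z₀ = exp(-3.8318) = 0.02167 m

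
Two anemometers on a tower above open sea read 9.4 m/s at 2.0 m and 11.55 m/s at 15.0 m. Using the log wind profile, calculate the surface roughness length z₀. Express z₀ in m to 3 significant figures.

Log law: V(z) ∝ ln(z/z₀). With r = V₁/V₂ = 9.4/11.55 = 0.81385,
r · ln(z₂/z₀) = ln(z₁/z₀) ⇒ ln z₀ = (ln z₁ − r·ln z₂)/(1 − r)
ln z₀ = (0.69315 − 0.81385×2.70805) / 0.18615 = -8.1162
z₀ = exp(-8.1162) = 0.0002987 m

z₀ ≈ 0.000299 m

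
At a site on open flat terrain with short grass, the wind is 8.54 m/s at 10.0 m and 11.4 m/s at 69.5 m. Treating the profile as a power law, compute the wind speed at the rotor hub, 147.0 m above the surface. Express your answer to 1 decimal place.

12.7 m/s

First find α: α = ln(V₂/V₁)/ln(z₂/z₁) = ln(11.4/8.54)/ln(69.5/10.0) = 0.28885/1.93874 = 0.1490
Extrapolate from 69.5 m to 147.0 m: V₃ = 11.4 × (147.0/69.5)^0.1490 = 11.4 × 1.1181 = 12.7461 m/s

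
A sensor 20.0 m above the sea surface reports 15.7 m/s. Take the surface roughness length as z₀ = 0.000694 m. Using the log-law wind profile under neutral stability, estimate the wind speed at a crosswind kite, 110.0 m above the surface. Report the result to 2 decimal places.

18.31 m/s

Log law: V(z) ∝ ln(z/z₀), so V₂/V₁ = ln(z₂/z₀) / ln(z₁/z₀).
ln(110.0/0.000694) = 11.9735, ln(20.0/0.000694) = 10.2688
V₂ = 15.7 × 11.9735/10.2688 = 15.7 × 1.1660 = 18.3064 m/s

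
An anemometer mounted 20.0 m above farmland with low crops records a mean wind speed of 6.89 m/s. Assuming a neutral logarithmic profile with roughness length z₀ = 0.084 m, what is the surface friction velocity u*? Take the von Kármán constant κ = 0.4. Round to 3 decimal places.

u* ≈ 0.504 m/s

Log law: V(z) = (u*/κ) · ln(z/z₀) ⇒ u* = κ · V / ln(z/z₀)
u* = 0.4 × 6.89 / ln(20.0/0.084) = 0.4 × 6.89 / 5.4727
   = 2.7560 / 5.4727 = 0.5036 m/s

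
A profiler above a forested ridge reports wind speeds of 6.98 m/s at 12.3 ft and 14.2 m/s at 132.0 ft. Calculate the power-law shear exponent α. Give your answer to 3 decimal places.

α ≈ 0.299

Power law: V₂/V₁ = (z₂/z₁)^α ⇒ α = ln(V₂/V₁) / ln(z₂/z₁)
α = ln(14.2/6.98) / ln(132.0/12.3) = ln(2.0344) / ln(10.7317)
  = 0.71019 / 2.37320 = 0.29926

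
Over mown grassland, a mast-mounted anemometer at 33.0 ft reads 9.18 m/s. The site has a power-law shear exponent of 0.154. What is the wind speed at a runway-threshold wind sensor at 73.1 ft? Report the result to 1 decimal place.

Power-law profile: V₂ = V₁ · (z₂/z₁)^α
V₂ = 9.18 × (73.1/33.0)^0.154 = 9.18 × (2.2152)^0.154
    = 9.18 × 1.1303 = 10.3761 m/s

10.4 m/s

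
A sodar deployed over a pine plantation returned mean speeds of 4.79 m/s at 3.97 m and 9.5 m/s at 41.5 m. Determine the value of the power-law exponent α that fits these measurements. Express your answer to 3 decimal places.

α ≈ 0.292

Power law: V₂/V₁ = (z₂/z₁)^α ⇒ α = ln(V₂/V₁) / ln(z₂/z₁)
α = ln(9.5/4.79) / ln(41.5/3.97) = ln(1.9833) / ln(10.4534)
  = 0.68476 / 2.34693 = 0.29177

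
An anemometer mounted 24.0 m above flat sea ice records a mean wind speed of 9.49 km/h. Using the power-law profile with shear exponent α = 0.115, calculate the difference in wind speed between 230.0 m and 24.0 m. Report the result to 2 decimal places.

2.82 km/h

Power law: V₂ = V₁ · (z₂/z₁)^α = 9.49 × (9.5833)^0.115 = 12.3067 km/h
ΔV = 12.3067 − 9.49 = 2.8167 km/h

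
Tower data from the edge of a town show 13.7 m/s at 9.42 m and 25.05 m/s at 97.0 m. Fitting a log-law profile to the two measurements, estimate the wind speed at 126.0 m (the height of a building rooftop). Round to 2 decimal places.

Log law: V ∝ ln(z/z₀). From the pair, with r = V₁/V₂ = 0.54691,
ln z₀ = (ln z₁ − r·ln z₂)/(1 − r) = (2.2428 − 0.54691×4.5747)/0.45309 = -0.5719 → z₀ = 0.5645 m
V₃ = V₁ · ln(z₃/z₀)/ln(z₁/z₀) = 13.7 × 5.4081/2.8147 = 26.3232 m/s

26.32 m/s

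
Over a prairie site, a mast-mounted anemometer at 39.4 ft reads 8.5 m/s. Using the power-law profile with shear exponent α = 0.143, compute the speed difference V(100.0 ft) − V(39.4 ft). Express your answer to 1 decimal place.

Power law: V₂ = V₁ · (z₂/z₁)^α = 8.5 × (2.5381)^0.143 = 9.7110 m/s
ΔV = 9.7110 − 8.5 = 1.2110 m/s

1.2 m/s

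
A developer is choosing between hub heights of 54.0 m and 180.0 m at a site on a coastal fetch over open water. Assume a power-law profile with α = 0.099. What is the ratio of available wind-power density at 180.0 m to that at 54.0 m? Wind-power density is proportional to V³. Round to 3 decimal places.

Speed ratio: V_B/V_A = (z_B/z_A)^α = (180.0/54.0)^0.099 = (3.3333)^0.099 = 1.12659
Power-density ratio: P_B/P_A = (V_B/V_A)³ = (1.12659)³ = 1.42986

1.430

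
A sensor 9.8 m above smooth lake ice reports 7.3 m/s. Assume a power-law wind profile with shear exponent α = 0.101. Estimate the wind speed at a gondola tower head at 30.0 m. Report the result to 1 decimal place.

8.2 m/s

Power-law profile: V₂ = V₁ · (z₂/z₁)^α
V₂ = 7.3 × (30.0/9.8)^0.101 = 7.3 × (3.0612)^0.101
    = 7.3 × 1.1196 = 8.1733 m/s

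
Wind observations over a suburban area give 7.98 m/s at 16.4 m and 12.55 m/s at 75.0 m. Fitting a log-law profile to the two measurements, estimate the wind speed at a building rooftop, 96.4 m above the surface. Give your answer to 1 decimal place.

Log law: V ∝ ln(z/z₀). From the pair, with r = V₁/V₂ = 0.63586,
ln z₀ = (ln z₁ − r·ln z₂)/(1 − r) = (2.7973 − 0.63586×4.3175)/0.36414 = 0.1427 → z₀ = 1.153 m
V₃ = V₁ · ln(z₃/z₀)/ln(z₁/z₀) = 7.98 × 4.4258/2.6545 = 13.3046 m/s

13.3 m/s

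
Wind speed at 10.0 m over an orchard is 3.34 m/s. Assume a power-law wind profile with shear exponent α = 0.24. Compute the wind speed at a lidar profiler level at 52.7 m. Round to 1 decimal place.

Power-law profile: V₂ = V₁ · (z₂/z₁)^α
V₂ = 3.34 × (52.7/10.0)^0.24 = 3.34 × (5.2700)^0.24
    = 3.34 × 1.4902 = 4.9772 m/s

5.0 m/s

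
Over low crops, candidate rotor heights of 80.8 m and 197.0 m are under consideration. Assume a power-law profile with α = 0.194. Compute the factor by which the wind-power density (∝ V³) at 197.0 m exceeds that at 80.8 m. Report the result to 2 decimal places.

Speed ratio: V_B/V_A = (z_B/z_A)^α = (197.0/80.8)^0.194 = (2.4381)^0.194 = 1.18874
Power-density ratio: P_B/P_A = (V_B/V_A)³ = (1.18874)³ = 1.67983

1.68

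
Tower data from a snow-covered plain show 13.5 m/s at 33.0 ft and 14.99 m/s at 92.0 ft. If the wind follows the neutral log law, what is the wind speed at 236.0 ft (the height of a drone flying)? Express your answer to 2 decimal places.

Log law: V ∝ ln(z/z₀). From the pair, with r = V₁/V₂ = 0.90060,
ln z₀ = (ln z₁ − r·ln z₂)/(1 − r) = (3.4965 − 0.90060×4.5218)/0.09940 = -5.7930 → z₀ = 0.003049 ft
V₃ = V₁ · ln(z₃/z₀)/ln(z₁/z₀) = 13.5 × 11.2568/9.2895 = 16.3590 m/s

16.36 m/s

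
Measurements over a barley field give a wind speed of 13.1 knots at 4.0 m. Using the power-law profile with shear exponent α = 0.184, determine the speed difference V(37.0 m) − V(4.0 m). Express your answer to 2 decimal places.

6.63 knots

Power law: V₂ = V₁ · (z₂/z₁)^α = 13.1 × (9.2500)^0.184 = 19.7261 knots
ΔV = 19.7261 − 13.1 = 6.6261 knots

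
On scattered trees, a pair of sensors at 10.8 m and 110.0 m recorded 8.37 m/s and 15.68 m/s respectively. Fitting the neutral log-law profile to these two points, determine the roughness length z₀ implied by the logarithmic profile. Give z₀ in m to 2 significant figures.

z₀ ≈ 0.76 m

Log law: V(z) ∝ ln(z/z₀). With r = V₁/V₂ = 8.37/15.68 = 0.53380,
r · ln(z₂/z₀) = ln(z₁/z₀) ⇒ ln z₀ = (ln z₁ − r·ln z₂)/(1 − r)
ln z₀ = (2.37955 − 0.53380×4.70048) / 0.46620 = -0.2779
z₀ = exp(-0.2779) = 0.7573 m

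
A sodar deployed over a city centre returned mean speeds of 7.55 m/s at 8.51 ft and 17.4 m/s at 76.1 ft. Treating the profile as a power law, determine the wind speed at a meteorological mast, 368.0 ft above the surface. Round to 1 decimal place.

First find α: α = ln(V₂/V₁)/ln(z₂/z₁) = ln(17.4/7.55)/ln(76.1/8.51) = 0.83492/2.19081 = 0.3811
Extrapolate from 76.1 ft to 368.0 ft: V₃ = 17.4 × (368.0/76.1)^0.3811 = 17.4 × 1.8233 = 31.7249 m/s

31.7 m/s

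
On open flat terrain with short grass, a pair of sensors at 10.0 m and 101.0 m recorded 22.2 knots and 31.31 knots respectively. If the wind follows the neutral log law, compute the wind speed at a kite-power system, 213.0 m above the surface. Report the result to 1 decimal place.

34.2 knots

Log law: V ∝ ln(z/z₀). From the pair, with r = V₁/V₂ = 0.70904,
ln z₀ = (ln z₁ − r·ln z₂)/(1 − r) = (2.3026 − 0.70904×4.6151)/0.29096 = -3.3328 → z₀ = 0.03569 m
V₃ = V₁ · ln(z₃/z₀)/ln(z₁/z₀) = 22.2 × 8.6941/5.6354 = 34.2495 knots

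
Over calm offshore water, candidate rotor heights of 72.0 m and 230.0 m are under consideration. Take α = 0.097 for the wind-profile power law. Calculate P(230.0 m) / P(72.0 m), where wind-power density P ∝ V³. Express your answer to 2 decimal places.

1.40

Speed ratio: V_B/V_A = (z_B/z_A)^α = (230.0/72.0)^0.097 = (3.1944)^0.097 = 1.11925
Power-density ratio: P_B/P_A = (V_B/V_A)³ = (1.11925)³ = 1.40210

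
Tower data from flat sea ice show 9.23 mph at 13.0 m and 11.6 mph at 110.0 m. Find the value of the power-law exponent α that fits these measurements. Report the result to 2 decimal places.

Power law: V₂/V₁ = (z₂/z₁)^α ⇒ α = ln(V₂/V₁) / ln(z₂/z₁)
α = ln(11.6/9.23) / ln(110.0/13.0) = ln(1.2568) / ln(8.4615)
  = 0.22855 / 2.13553 = 0.10702

α ≈ 0.11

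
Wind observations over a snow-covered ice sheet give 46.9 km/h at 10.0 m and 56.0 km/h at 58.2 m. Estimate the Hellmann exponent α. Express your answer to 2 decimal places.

Power law: V₂/V₁ = (z₂/z₁)^α ⇒ α = ln(V₂/V₁) / ln(z₂/z₁)
α = ln(56.0/46.9) / ln(58.2/10.0) = ln(1.1940) / ln(5.8200)
  = 0.17733 / 1.76130 = 0.10068

α ≈ 0.10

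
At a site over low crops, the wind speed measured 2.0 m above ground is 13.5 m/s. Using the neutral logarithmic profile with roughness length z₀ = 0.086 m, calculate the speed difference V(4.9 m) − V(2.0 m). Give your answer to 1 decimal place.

Log law: V₂ = V₁ · ln(z₂/z₀)/ln(z₁/z₀) = 13.5 × 4.0426/3.1466 = 17.3446 m/s
ΔV = 17.3446 − 13.5 = 3.8446 m/s

3.8 m/s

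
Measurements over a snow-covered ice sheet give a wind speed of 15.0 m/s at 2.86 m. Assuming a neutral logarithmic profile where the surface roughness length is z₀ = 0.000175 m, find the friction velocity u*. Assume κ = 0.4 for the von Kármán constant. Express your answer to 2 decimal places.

u* ≈ 0.62 m/s

Log law: V(z) = (u*/κ) · ln(z/z₀) ⇒ u* = κ · V / ln(z/z₀)
u* = 0.4 × 15.0 / ln(2.86/0.000175) = 0.4 × 15.0 / 9.7015
   = 6.0000 / 9.7015 = 0.6185 m/s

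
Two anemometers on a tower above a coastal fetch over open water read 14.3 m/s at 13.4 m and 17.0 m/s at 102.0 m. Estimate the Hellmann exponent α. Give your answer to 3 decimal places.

α ≈ 0.085

Power law: V₂/V₁ = (z₂/z₁)^α ⇒ α = ln(V₂/V₁) / ln(z₂/z₁)
α = ln(17.0/14.3) / ln(102.0/13.4) = ln(1.1888) / ln(7.6119)
  = 0.17295 / 2.02972 = 0.08521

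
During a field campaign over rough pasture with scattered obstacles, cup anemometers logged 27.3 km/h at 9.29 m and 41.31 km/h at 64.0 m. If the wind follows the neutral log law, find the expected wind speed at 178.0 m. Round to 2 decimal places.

48.74 km/h

Log law: V ∝ ln(z/z₀). From the pair, with r = V₁/V₂ = 0.66086,
ln z₀ = (ln z₁ − r·ln z₂)/(1 − r) = (2.2289 − 0.66086×4.1589)/0.33914 = -1.5318 → z₀ = 0.2162 m
V₃ = V₁ · ln(z₃/z₀)/ln(z₁/z₀) = 27.3 × 6.7136/3.7607 = 48.7355 km/h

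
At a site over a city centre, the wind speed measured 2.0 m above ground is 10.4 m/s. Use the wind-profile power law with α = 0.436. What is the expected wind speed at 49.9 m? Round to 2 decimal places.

Power-law profile: V₂ = V₁ · (z₂/z₁)^α
V₂ = 10.4 × (49.9/2.0)^0.436 = 10.4 × (24.9500)^0.436
    = 10.4 × 4.0656 = 42.2821 m/s

42.28 m/s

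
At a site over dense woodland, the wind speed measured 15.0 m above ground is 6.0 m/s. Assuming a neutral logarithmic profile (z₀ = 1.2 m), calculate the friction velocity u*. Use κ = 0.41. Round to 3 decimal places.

u* ≈ 0.974 m/s

Log law: V(z) = (u*/κ) · ln(z/z₀) ⇒ u* = κ · V / ln(z/z₀)
u* = 0.41 × 6.0 / ln(15.0/1.2) = 0.41 × 6.0 / 2.5257
   = 2.4600 / 2.5257 = 0.9740 m/s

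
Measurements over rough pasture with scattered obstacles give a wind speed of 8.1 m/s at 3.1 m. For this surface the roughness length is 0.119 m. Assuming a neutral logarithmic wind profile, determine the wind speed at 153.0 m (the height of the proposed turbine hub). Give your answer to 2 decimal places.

17.79 m/s

Log law: V(z) ∝ ln(z/z₀), so V₂/V₁ = ln(z₂/z₀) / ln(z₁/z₀).
ln(153.0/0.119) = 7.1591, ln(3.1/0.119) = 3.2600
V₂ = 8.1 × 7.1591/3.2600 = 8.1 × 2.1960 = 17.7877 m/s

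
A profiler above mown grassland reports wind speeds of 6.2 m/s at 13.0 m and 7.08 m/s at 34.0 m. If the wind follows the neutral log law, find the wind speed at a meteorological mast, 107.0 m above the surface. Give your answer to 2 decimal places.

Log law: V ∝ ln(z/z₀). From the pair, with r = V₁/V₂ = 0.87571,
ln z₀ = (ln z₁ − r·ln z₂)/(1 − r) = (2.5649 − 0.87571×3.5264)/0.12429 = -4.2086 → z₀ = 0.01487 m
V₃ = V₁ · ln(z₃/z₀)/ln(z₁/z₀) = 6.2 × 8.8815/6.7736 = 8.1294 m/s

8.13 m/s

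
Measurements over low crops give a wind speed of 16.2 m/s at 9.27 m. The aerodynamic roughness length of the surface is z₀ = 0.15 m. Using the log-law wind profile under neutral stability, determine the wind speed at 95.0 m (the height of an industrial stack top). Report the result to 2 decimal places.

25.34 m/s

Log law: V(z) ∝ ln(z/z₀), so V₂/V₁ = ln(z₂/z₀) / ln(z₁/z₀).
ln(95.0/0.15) = 6.4510, ln(9.27/0.15) = 4.1239
V₂ = 16.2 × 6.4510/4.1239 = 16.2 × 1.5643 = 25.3416 m/s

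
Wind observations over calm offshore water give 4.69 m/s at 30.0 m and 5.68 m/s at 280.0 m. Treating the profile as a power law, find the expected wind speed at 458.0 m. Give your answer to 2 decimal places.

5.92 m/s

First find α: α = ln(V₂/V₁)/ln(z₂/z₁) = ln(5.68/4.69)/ln(280.0/30.0) = 0.19152/2.23359 = 0.0857
Extrapolate from 280.0 m to 458.0 m: V₃ = 5.68 × (458.0/280.0)^0.0857 = 5.68 × 1.0431 = 5.9248 m/s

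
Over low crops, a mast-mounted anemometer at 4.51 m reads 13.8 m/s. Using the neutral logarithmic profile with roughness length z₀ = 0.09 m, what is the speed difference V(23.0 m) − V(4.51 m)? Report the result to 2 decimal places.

5.74 m/s

Log law: V₂ = V₁ · ln(z₂/z₀)/ln(z₁/z₀) = 13.8 × 5.5434/3.9142 = 19.5439 m/s
ΔV = 19.5439 − 13.8 = 5.7439 m/s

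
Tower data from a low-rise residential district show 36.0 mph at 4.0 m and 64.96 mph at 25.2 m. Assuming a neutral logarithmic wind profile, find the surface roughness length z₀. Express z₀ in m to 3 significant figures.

Log law: V(z) ∝ ln(z/z₀). With r = V₁/V₂ = 36.0/64.96 = 0.55419,
r · ln(z₂/z₀) = ln(z₁/z₀) ⇒ ln z₀ = (ln z₁ − r·ln z₂)/(1 − r)
ln z₀ = (1.38629 − 0.55419×3.22684) / 0.44581 = -0.9017
z₀ = exp(-0.9017) = 0.4059 m

z₀ ≈ 0.406 m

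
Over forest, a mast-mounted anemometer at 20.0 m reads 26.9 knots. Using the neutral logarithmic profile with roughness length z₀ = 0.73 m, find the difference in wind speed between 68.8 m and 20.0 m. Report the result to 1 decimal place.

10.0 knots

Log law: V₂ = V₁ · ln(z₂/z₀)/ln(z₁/z₀) = 26.9 × 4.5459/3.3104 = 36.9392 knots
ΔV = 36.9392 − 26.9 = 10.0392 knots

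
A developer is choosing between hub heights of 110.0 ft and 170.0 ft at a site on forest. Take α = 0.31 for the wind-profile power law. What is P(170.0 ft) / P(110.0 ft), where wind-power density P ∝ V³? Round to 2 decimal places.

Speed ratio: V_B/V_A = (z_B/z_A)^α = (170.0/110.0)^0.31 = (1.5455)^0.31 = 1.14448
Power-density ratio: P_B/P_A = (V_B/V_A)³ = (1.14448)³ = 1.49907

1.50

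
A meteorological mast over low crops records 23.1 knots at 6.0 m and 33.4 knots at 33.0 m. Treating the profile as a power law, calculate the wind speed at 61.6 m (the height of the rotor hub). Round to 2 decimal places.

First find α: α = ln(V₂/V₁)/ln(z₂/z₁) = ln(33.4/23.1)/ln(33.0/6.0) = 0.36872/1.70475 = 0.2163
Extrapolate from 33.0 m to 61.6 m: V₃ = 33.4 × (61.6/33.0)^0.2163 = 33.4 × 1.1445 = 38.2275 knots

38.23 knots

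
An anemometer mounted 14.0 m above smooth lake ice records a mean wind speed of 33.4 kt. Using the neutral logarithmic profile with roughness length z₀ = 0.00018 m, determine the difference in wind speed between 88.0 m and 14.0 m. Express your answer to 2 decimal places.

5.45 kt

Log law: V₂ = V₁ · ln(z₂/z₀)/ln(z₁/z₀) = 33.4 × 13.0999/11.2616 = 38.8520 kt
ΔV = 38.8520 − 33.4 = 5.4520 kt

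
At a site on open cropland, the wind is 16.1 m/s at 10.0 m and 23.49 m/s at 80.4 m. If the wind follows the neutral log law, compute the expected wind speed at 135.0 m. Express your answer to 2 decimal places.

25.33 m/s

Log law: V ∝ ln(z/z₀). From the pair, with r = V₁/V₂ = 0.68540,
ln z₀ = (ln z₁ − r·ln z₂)/(1 − r) = (2.3026 − 0.68540×4.3870)/0.31460 = -2.2386 → z₀ = 0.1066 m
V₃ = V₁ · ln(z₃/z₀)/ln(z₁/z₀) = 16.1 × 7.1439/4.5412 = 25.3274 m/s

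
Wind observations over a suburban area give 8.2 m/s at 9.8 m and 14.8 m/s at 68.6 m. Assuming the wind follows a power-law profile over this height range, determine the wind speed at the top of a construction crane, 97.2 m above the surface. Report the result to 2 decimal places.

16.45 m/s

First find α: α = ln(V₂/V₁)/ln(z₂/z₁) = ln(14.8/8.2)/ln(68.6/9.8) = 0.59049/1.94591 = 0.3035
Extrapolate from 68.6 m to 97.2 m: V₃ = 14.8 × (97.2/68.6)^0.3035 = 14.8 × 1.1115 = 16.4508 m/s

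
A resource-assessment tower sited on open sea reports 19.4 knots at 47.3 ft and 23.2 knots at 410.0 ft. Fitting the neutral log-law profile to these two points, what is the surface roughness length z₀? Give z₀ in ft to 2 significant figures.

z₀ ≈ 0.00077 ft

Log law: V(z) ∝ ln(z/z₀). With r = V₁/V₂ = 19.4/23.2 = 0.83621,
r · ln(z₂/z₀) = ln(z₁/z₀) ⇒ ln z₀ = (ln z₁ − r·ln z₂)/(1 − r)
ln z₀ = (3.85651 − 0.83621×6.01616) / 0.16379 = -7.1691
z₀ = exp(-7.1691) = 0.0007700 ft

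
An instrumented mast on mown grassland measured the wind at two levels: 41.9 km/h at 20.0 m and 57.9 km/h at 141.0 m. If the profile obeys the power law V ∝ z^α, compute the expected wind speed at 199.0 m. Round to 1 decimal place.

61.3 km/h

First find α: α = ln(V₂/V₁)/ln(z₂/z₁) = ln(57.9/41.9)/ln(141.0/20.0) = 0.32343/1.95303 = 0.1656
Extrapolate from 141.0 m to 199.0 m: V₃ = 57.9 × (199.0/141.0)^0.1656 = 57.9 × 1.0587 = 61.2998 km/h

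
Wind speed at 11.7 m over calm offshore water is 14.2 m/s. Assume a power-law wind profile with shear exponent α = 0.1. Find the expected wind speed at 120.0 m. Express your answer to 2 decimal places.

17.92 m/s

Power-law profile: V₂ = V₁ · (z₂/z₁)^α
V₂ = 14.2 × (120.0/11.7)^0.1 = 14.2 × (10.2564)^0.1
    = 14.2 × 1.2621 = 17.9221 m/s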